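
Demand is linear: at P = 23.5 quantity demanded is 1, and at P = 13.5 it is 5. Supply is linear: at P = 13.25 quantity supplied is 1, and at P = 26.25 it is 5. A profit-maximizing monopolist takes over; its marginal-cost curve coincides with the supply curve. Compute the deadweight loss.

Demand slope = (13.5 − 23.5)/(5 − 1) = −2.5, so P = 26 − 2.5Q.
Supply slope = (26.25 − 13.25)/(5 − 1) = 3.25, so P = 10 + 3.25Q.
Competitive equilibrium: 26 − 2.5Q = 10 + 3.25Q → Q* = 2.7826, P* = 19.0435.
Marginal revenue: MR = 26 − 5Q. Set MR = MC: 26 − 5Q = 10 + 3.25Q → Q_m = 1.9394.
Price P_m = 26 − 2.5·1.9394 = 21.1515; MC(Q_m) = 10 + 3.25·1.9394 = 16.3031.
Competitive Q* = 2.7826, so ΔQ = 0.8432; wedge = 21.1515 − 16.3031 = 4.8484.
Deadweight loss = ½ × 0.8432 × 4.8484 = 2.04.

2.04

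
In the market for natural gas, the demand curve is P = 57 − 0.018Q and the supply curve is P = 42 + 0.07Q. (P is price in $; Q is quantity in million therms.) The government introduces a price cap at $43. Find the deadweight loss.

$1073.10 million

Competitive equilibrium: 57 − 0.018Q = 42 + 0.07Q → Q* = 170.45455, P* = 53.93182.
At the ceiling P = 43, quantity supplied = (43 − 42)/0.07 = 14.28571.
Willingness to pay at Q' = 14.28571: 57 − 0.018·14.28571 = 56.74286.
ΔQ = 170.45455 − 14.28571 = 156.16884; wedge = 56.74286 − 43 = 13.74286.
Welfare loss = ½ × 156.16884 × 13.74286 = $1073.10 million.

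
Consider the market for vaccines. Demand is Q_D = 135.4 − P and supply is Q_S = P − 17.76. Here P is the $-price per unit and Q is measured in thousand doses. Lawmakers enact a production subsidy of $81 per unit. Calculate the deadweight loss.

In inverse form: demand P = 135.4 − Q, supply P = 17.76 + Q.
Competitive equilibrium: 135.4 − Q = 17.76 + Q → Q* = 58.82, P* = 76.58.
The subsidy lowers effective supply by 81: P = Q − 63.24.
New quantity: 135.4 − Q = Q − 63.24 → Q' = 99.32.
Overproduction ΔQ = 99.32 − 58.82 = 40.5; wedge = subsidy = 81.
DWL = ½ × 40.5 × 81 = $1640.25 thousand.

$1640.25 thousand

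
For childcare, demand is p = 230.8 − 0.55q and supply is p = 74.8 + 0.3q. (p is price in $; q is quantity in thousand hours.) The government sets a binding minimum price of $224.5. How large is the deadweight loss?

Competitive equilibrium: 230.8 − 0.55q = 74.8 + 0.3q → q* = 183.5294, p* = 129.8588.
At the floor p = 224.5, quantity demanded = (230.8 − 224.5)/0.55 = 11.4545.
Sellers' marginal cost at q' = 11.4545: 74.8 + 0.3·11.4545 = 78.2364.
Δq = 183.5294 − 11.4545 = 172.0749; wedge = 224.5 − 78.2364 = 146.2636.
Welfare loss = ½ × 172.0749 × 146.2636 = $12584.15 thousand.

$12584.15 thousand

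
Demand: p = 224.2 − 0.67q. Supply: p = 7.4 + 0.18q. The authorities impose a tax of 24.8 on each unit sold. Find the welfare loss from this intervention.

Competitive equilibrium: 224.2 − 0.67q = 7.4 + 0.18q → q* = 255.0588, p* = 53.3106.
With the tax, the buyer price exceeds the seller price by 24.8: (224.2 − 0.67q) − (7.4 + 0.18q) = 24.8 → q' = 225.8824.
Δq = 255.0588 − 225.8824 = 29.1764; the wedge equals the tax, 24.8.
Welfare loss = ½ × 29.1764 × 24.8 = 361.79.

361.79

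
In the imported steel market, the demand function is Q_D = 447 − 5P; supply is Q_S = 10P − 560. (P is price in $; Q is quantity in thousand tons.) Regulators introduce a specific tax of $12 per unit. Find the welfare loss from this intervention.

$240 thousand

In inverse form: demand P = 89.4 − 0.2Q, supply P = 56 + 0.1Q.
Competitive equilibrium: 89.4 − 0.2Q = 56 + 0.1Q → Q* = 111.3333, P* = 67.1333.
With the tax, the buyer price exceeds the seller price by 12: (89.4 − 0.2Q) − (56 + 0.1Q) = 12 → Q' = 71.3333.
ΔQ = 111.3333 − 71.3333 = 40; the wedge equals the tax, 12.
The triangle = ½ × 40 × 12 = $240 thousand.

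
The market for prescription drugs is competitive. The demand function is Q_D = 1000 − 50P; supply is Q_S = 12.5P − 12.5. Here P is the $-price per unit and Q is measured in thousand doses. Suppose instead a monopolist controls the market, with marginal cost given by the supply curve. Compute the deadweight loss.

$50.14 thousand

In inverse form: demand P = 20 − 0.02Q, supply P = 1 + 0.08Q.
Competitive equilibrium: 20 − 0.02Q = 1 + 0.08Q → Q* = 190, P* = 16.2.
Marginal revenue: MR = 20 − 0.04Q. Set MR = MC: 20 − 0.04Q = 1 + 0.08Q → Q_m = 158.3333.
Price P_m = 20 − 0.02·158.3333 = 16.8333; MC(Q_m) = 1 + 0.08·158.3333 = 13.6667.
Competitive Q* = 190, so ΔQ = 31.6667; wedge = 16.8333 − 13.6667 = 3.1666.
DWL = ½ × 31.6667 × 3.1666 = $50.14 thousand.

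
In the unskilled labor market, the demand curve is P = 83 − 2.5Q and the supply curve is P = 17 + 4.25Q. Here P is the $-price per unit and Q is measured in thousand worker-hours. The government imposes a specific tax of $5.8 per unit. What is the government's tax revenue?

$51.73 thousand

Competitive equilibrium: 83 − 2.5Q = 17 + 4.25Q → Q* = 9.7778, P* = 58.5556.
With the tax, the buyer price exceeds the seller price by 5.8: (83 − 2.5Q) − (17 + 4.25Q) = 5.8 → Q' = 8.9185.
Tax revenue = 5.8 × 8.9185 = $51.73 thousand.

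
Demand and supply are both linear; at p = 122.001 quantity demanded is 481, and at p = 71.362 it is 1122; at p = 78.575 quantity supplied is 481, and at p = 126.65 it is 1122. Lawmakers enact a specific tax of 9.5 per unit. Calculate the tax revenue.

Demand slope = (71.362 − 122.001)/(1122 − 481) = −0.079, so p = 160 − 0.079q.
Supply slope = (126.65 − 78.575)/(1122 − 481) = 0.075, so p = 42.5 + 0.075q.
Competitive equilibrium: 160 − 0.079q = 42.5 + 0.075q → q* = 762.987, p* = 99.724.
With the tax, the buyer price exceeds the seller price by 9.5: (160 − 0.079q) − (42.5 + 0.075q) = 9.5 → q' = 701.2987.
Tax revenue = 9.5 × 701.2987 = 6662.34.

6662.34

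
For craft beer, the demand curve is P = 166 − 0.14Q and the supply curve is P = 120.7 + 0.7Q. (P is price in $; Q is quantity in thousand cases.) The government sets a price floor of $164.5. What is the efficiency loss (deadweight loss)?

Competitive equilibrium: 166 − 0.14Q = 120.7 + 0.7Q → Q* = 53.9286, P* = 158.45.
At the floor P = 164.5, quantity demanded = (166 − 164.5)/0.14 = 10.7143.
Sellers' marginal cost at Q' = 10.7143: 120.7 + 0.7·10.7143 = 128.2.
ΔQ = 53.9286 − 10.7143 = 43.2143; wedge = 164.5 − 128.2 = 36.3.
The triangle = ½ × 43.2143 × 36.3 = $784.34 thousand.

$784.34 thousand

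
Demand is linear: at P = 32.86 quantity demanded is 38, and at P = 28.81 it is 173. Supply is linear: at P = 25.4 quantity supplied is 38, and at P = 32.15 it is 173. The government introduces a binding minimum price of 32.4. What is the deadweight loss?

242.84

Demand slope = (28.81 − 32.86)/(173 − 38) = −0.03, so P = 34 − 0.03Q.
Supply slope = (32.15 − 25.4)/(173 − 38) = 0.05, so P = 23.5 + 0.05Q.
Competitive equilibrium: 34 − 0.03Q = 23.5 + 0.05Q → Q* = 131.25, P* = 30.0625.
At the floor P = 32.4, quantity demanded = (34 − 32.4)/0.03 = 53.3333.
Sellers' marginal cost at Q' = 53.3333: 23.5 + 0.05·53.3333 = 26.1667.
ΔQ = 131.25 − 53.3333 = 77.9167; wedge = 32.4 − 26.1667 = 6.2333.
The triangle = ½ × 77.9167 × 6.2333 = 242.84.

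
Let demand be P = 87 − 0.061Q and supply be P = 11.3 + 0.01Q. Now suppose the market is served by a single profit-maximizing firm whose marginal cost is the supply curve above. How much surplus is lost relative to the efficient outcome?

8618.17

Competitive equilibrium: 87 − 0.061Q = 11.3 + 0.01Q → Q* = 1066.19718, P* = 21.96197.
Marginal revenue: MR = 87 − 0.122Q. Set MR = MC: 87 − 0.122Q = 11.3 + 0.01Q → Q_m = 573.48485.
Price P_m = 87 − 0.061·573.48485 = 52.01742; MC(Q_m) = 11.3 + 0.01·573.48485 = 17.03485.
Competitive Q* = 1066.19718, so ΔQ = 492.71233; wedge = 52.01742 − 17.03485 = 34.98257.
Deadweight loss = ½ × 492.71233 × 34.98257 = 8618.17.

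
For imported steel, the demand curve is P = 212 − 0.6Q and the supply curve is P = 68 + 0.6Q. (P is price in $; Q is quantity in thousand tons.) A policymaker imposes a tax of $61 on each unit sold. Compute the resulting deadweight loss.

Competitive equilibrium: 212 − 0.6Q = 68 + 0.6Q → Q* = 120, P* = 140.
With the tax, the buyer price exceeds the seller price by 61: (212 − 0.6Q) − (68 + 0.6Q) = 61 → Q' = 69.1667.
ΔQ = 120 − 69.1667 = 50.8333; the wedge equals the tax, 61.
DWL = ½ × 50.8333 × 61 = $1550.42 thousand.

$1550.42 thousand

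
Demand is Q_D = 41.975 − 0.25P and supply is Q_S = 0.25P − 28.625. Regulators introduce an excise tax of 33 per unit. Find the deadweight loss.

In inverse form: demand P = 167.9 − 4Q, supply P = 114.5 + 4Q.
Competitive equilibrium: 167.9 − 4Q = 114.5 + 4Q → Q* = 6.675, P* = 141.2.
With the tax, the buyer price exceeds the seller price by 33: (167.9 − 4Q) − (114.5 + 4Q) = 33 → Q' = 2.55.
ΔQ = 6.675 − 2.55 = 4.125; the wedge equals the tax, 33.
Welfare loss = ½ × 4.125 × 33 = 68.06.

68.06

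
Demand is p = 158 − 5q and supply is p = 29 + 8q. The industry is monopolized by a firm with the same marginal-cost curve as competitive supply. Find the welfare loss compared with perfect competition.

49.39

Competitive equilibrium: 158 − 5q = 29 + 8q → q* = 9.92308, p* = 108.38462.
Marginal revenue: MR = 158 − 10q. Set MR = MC: 158 − 10q = 29 + 8q → q_m = 7.16667.
Price p_m = 158 − 5·7.16667 = 122.16665; MC(q_m) = 29 + 8·7.16667 = 86.33336.
Competitive q* = 9.92308, so Δq = 2.75641; wedge = 122.16665 − 86.33336 = 35.83329.
Welfare loss = ½ × 2.75641 × 35.83329 = 49.39.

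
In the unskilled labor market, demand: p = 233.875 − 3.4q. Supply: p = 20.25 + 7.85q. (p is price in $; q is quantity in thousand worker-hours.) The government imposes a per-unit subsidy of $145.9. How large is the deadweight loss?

$946.08 thousand

Competitive equilibrium: 233.875 − 3.4q = 20.25 + 7.85q → q* = 18.9889, p* = 169.3128.
The subsidy lowers effective supply by 145.9: p = 7.85q − 125.65.
New quantity: 233.875 − 3.4q = 7.85q − 125.65 → q' = 31.9578.
Overproduction Δq = 31.9578 − 18.9889 = 12.9689; wedge = subsidy = 145.9.
The triangle = ½ × 12.9689 × 145.9 = $946.08 thousand.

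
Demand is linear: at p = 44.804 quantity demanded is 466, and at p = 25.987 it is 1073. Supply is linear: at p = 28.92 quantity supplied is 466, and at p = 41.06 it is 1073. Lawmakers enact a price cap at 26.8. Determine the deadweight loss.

Demand slope = (25.987 − 44.804)/(1073 − 466) = −0.031, so p = 59.25 − 0.031q.
Supply slope = (41.06 − 28.92)/(1073 − 466) = 0.02, so p = 19.6 + 0.02q.
Competitive equilibrium: 59.25 − 0.031q = 19.6 + 0.02q → q* = 777.451, p* = 35.149.
At the ceiling p = 26.8, quantity supplied = (26.8 − 19.6)/0.02 = 360.
Willingness to pay at q' = 360: 59.25 − 0.031·360 = 48.09.
Δq = 777.451 − 360 = 417.451; wedge = 48.09 − 26.8 = 21.29.
Deadweight loss = ½ × 417.451 × 21.29 = 4443.77.

4443.77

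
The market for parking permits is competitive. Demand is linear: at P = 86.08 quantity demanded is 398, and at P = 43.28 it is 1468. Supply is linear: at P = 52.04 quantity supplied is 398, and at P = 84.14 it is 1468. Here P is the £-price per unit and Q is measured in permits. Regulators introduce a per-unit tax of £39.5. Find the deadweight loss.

£11144.64

Demand slope = (43.28 − 86.08)/(1468 − 398) = −0.04, so P = 102 − 0.04Q.
Supply slope = (84.14 − 52.04)/(1468 − 398) = 0.03, so P = 40.1 + 0.03Q.
Competitive equilibrium: 102 − 0.04Q = 40.1 + 0.03Q → Q* = 884.2857, P* = 66.6286.
With the tax, the buyer price exceeds the seller price by 39.5: (102 − 0.04Q) − (40.1 + 0.03Q) = 39.5 → Q' = 320.
ΔQ = 884.2857 − 320 = 564.2857; the wedge equals the tax, 39.5.
The triangle = ½ × 564.2857 × 39.5 = £11144.64.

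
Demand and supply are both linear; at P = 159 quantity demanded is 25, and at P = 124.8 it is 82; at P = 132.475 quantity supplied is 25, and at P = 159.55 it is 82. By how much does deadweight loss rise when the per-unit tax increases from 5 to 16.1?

Demand slope = (124.8 − 159)/(82 − 25) = −0.6, so P = 174 − 0.6Q.
Supply slope = (159.55 − 132.475)/(82 − 25) = 0.475, so P = 120.6 + 0.475Q.
Competitive equilibrium: 174 − 0.6Q = 120.6 + 0.475Q → Q* = 49.6744, P* = 144.1953.
For a per-unit tax t: ΔQ = t/1.075, so DWL = ½·t·(t/1.075) = t²/2.15.
At t = 5: DWL = 11.6279. At t = 16.1: DWL = 120.5628.
Increase = 120.5628 − 11.6279 = 108.93.

108.93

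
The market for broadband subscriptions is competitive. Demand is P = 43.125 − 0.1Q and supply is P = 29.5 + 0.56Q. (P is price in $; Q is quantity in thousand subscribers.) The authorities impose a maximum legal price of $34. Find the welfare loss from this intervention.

$52.46 thousand

Competitive equilibrium: 43.125 − 0.1Q = 29.5 + 0.56Q → Q* = 20.6439, P* = 41.0606.
At the ceiling P = 34, quantity supplied = (34 − 29.5)/0.56 = 8.0357.
Willingness to pay at Q' = 8.0357: 43.125 − 0.1·8.0357 = 42.3214.
ΔQ = 20.6439 − 8.0357 = 12.6082; wedge = 42.3214 − 34 = 8.3214.
Welfare loss = ½ × 12.6082 × 8.3214 = $52.46 thousand.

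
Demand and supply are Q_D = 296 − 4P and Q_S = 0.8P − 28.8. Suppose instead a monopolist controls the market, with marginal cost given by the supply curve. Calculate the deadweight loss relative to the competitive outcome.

9.82

In inverse form: demand P = 74 − 0.25Q, supply P = 36 + 1.25Q.
Competitive equilibrium: 74 − 0.25Q = 36 + 1.25Q → Q* = 25.3333, P* = 67.6667.
Marginal revenue: MR = 74 − 0.5Q. Set MR = MC: 74 − 0.5Q = 36 + 1.25Q → Q_m = 21.7143.
Price P_m = 74 − 0.25·21.7143 = 68.5714; MC(Q_m) = 36 + 1.25·21.7143 = 63.1429.
Competitive Q* = 25.3333, so ΔQ = 3.619; wedge = 68.5714 − 63.1429 = 5.4285.
The triangle = ½ × 3.619 × 5.4285 = 9.82.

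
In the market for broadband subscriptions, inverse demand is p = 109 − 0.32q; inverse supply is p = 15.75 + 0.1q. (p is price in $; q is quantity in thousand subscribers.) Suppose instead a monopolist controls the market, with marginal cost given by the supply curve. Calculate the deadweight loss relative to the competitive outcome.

Competitive equilibrium: 109 − 0.32q = 15.75 + 0.1q → q* = 222.02381, p* = 37.95238.
Marginal revenue: MR = 109 − 0.64q. Set MR = MC: 109 − 0.64q = 15.75 + 0.1q → q_m = 126.01351.
Price p_m = 109 − 0.32·126.01351 = 68.67568; MC(q_m) = 15.75 + 0.1·126.01351 = 28.35135.
Competitive q* = 222.02381, so Δq = 96.0103; wedge = 68.67568 − 28.35135 = 40.32433.
DWL = ½ × 96.0103 × 40.32433 = $1935.78 thousand.

$1935.78 thousand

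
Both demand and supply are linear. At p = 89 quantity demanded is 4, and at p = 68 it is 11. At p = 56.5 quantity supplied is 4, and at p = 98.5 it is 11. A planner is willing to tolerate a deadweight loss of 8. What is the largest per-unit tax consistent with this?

Demand slope = (68 − 89)/(11 − 4) = −3, so p = 101 − 3q.
Supply slope = (98.5 − 56.5)/(11 − 4) = 6, so p = 32.5 + 6q.
Competitive equilibrium: 101 − 3q = 32.5 + 6q → q* = 7.6111, p* = 78.1667.
A tax t gives Δq = t/9 and wedge t, so DWL = t²/18.
t²/18 = 8 → t² = 144 → t = 12.

12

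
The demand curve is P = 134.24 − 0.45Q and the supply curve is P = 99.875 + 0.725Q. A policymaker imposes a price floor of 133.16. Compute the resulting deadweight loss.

423.44

Competitive equilibrium: 134.24 − 0.45Q = 99.875 + 0.725Q → Q* = 29.2468, P* = 121.0789.
At the floor P = 133.16, quantity demanded = (134.24 − 133.16)/0.45 = 2.4.
Sellers' marginal cost at Q' = 2.4: 99.875 + 0.725·2.4 = 101.615.
ΔQ = 29.2468 − 2.4 = 26.8468; wedge = 133.16 − 101.615 = 31.545.
Welfare loss = ½ × 26.8468 × 31.545 = 423.44.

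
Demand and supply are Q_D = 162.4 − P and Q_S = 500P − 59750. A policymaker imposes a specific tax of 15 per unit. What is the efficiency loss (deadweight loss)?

112.28

In inverse form: demand P = 162.4 − Q, supply P = 119.5 + 0.002Q.
Competitive equilibrium: 162.4 − Q = 119.5 + 0.002Q → Q* = 42.8144, P* = 119.5856.
With the tax, the buyer price exceeds the seller price by 15: (162.4 − Q) − (119.5 + 0.002Q) = 15 → Q' = 27.8443.
ΔQ = 42.8144 − 27.8443 = 14.9701; the wedge equals the tax, 15.
Welfare loss = ½ × 14.9701 × 15 = 112.28.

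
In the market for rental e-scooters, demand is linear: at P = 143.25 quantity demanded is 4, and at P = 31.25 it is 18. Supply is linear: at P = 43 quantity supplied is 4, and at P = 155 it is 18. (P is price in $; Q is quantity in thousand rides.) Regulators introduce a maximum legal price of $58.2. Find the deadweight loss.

Demand slope = (31.25 − 143.25)/(18 − 4) = −8, so P = 175.25 − 8Q.
Supply slope = (155 − 43)/(18 − 4) = 8, so P = 11 + 8Q.
Competitive equilibrium: 175.25 − 8Q = 11 + 8Q → Q* = 10.2656, P* = 93.125.
At the ceiling P = 58.2, quantity supplied = (58.2 − 11)/8 = 5.9.
Willingness to pay at Q' = 5.9: 175.25 − 8·5.9 = 128.05.
ΔQ = 10.2656 − 5.9 = 4.3656; wedge = 128.05 − 58.2 = 69.85.
The triangle = ½ × 4.3656 × 69.85 = $152.47 thousand.

$152.47 thousand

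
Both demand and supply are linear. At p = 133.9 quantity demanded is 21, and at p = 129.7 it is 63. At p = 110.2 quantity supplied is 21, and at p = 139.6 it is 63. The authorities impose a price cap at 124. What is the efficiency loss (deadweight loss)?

39.29

Demand slope = (129.7 − 133.9)/(63 − 21) = −0.1, so p = 136 − 0.1q.
Supply slope = (139.6 − 110.2)/(63 − 21) = 0.7, so p = 95.5 + 0.7q.
Competitive equilibrium: 136 − 0.1q = 95.5 + 0.7q → q* = 50.625, p* = 130.9375.
At the ceiling p = 124, quantity supplied = (124 − 95.5)/0.7 = 40.7143.
Willingness to pay at q' = 40.7143: 136 − 0.1·40.7143 = 131.9286.
Δq = 50.625 − 40.7143 = 9.9107; wedge = 131.9286 − 124 = 7.9286.
Deadweight loss = ½ × 9.9107 × 7.9286 = 39.29.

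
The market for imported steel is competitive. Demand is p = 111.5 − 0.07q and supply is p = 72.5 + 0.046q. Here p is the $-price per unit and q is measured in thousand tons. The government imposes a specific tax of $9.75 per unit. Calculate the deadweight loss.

Competitive equilibrium: 111.5 − 0.07q = 72.5 + 0.046q → q* = 336.2069, p* = 87.9655.
With the tax, the buyer price exceeds the seller price by 9.75: (111.5 − 0.07q) − (72.5 + 0.046q) = 9.75 → q' = 252.1552.
Δq = 336.2069 − 252.1552 = 84.0517; the wedge equals the tax, 9.75.
Welfare loss = ½ × 84.0517 × 9.75 = $409.75 thousand.

$409.75 thousand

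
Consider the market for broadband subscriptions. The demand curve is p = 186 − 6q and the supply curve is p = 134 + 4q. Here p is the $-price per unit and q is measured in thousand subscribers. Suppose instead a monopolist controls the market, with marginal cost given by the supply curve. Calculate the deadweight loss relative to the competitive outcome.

Competitive equilibrium: 186 − 6q = 134 + 4q → q* = 5.2, p* = 154.8.
Marginal revenue: MR = 186 − 12q. Set MR = MC: 186 − 12q = 134 + 4q → q_m = 3.25.
Price p_m = 186 − 6·3.25 = 166.5; MC(q_m) = 134 + 4·3.25 = 147.
Competitive q* = 5.2, so Δq = 1.95; wedge = 166.5 − 147 = 19.5.
Welfare loss = ½ × 1.95 × 19.5 = $19.01 thousand.

$19.01 thousand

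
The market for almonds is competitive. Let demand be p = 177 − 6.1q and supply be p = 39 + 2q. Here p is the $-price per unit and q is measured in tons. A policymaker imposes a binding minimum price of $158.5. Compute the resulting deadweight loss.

$794.28

Competitive equilibrium: 177 − 6.1q = 39 + 2q → q* = 17.037, p* = 73.0741.
At the floor p = 158.5, quantity demanded = (177 − 158.5)/6.1 = 3.0328.
Sellers' marginal cost at q' = 3.0328: 39 + 2·3.0328 = 45.0656.
Δq = 17.037 − 3.0328 = 14.0042; wedge = 158.5 − 45.0656 = 113.4344.
Deadweight loss = ½ × 14.0042 × 113.4344 = $794.28.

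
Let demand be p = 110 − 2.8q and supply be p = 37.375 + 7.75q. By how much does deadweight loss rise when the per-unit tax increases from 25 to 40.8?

Competitive equilibrium: 110 − 2.8q = 37.375 + 7.75q → q* = 6.8839, p* = 90.7251.
For a per-unit tax t: Δq = t/10.55, so DWL = ½·t·(t/10.55) = t²/21.1.
At t = 25: DWL = 29.621. At t = 40.8: DWL = 78.893.
Increase = 78.893 − 29.621 = 49.27.

49.27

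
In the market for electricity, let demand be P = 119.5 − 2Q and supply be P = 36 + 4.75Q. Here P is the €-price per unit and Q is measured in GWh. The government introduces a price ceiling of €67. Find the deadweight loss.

Competitive equilibrium: 119.5 − 2Q = 36 + 4.75Q → Q* = 12.3704, P* = 94.7593.
At the ceiling P = 67, quantity supplied = (67 − 36)/4.75 = 6.5263.
Willingness to pay at Q' = 6.5263: 119.5 − 2·6.5263 = 106.4474.
ΔQ = 12.3704 − 6.5263 = 5.8441; wedge = 106.4474 − 67 = 39.4474.
Deadweight loss = ½ × 5.8441 × 39.4474 = €115.27.

€115.27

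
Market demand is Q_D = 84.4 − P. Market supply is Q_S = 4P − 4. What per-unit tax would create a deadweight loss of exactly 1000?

In inverse form: demand P = 84.4 − Q, supply P = 1 + 0.25Q.
Competitive equilibrium: 84.4 − Q = 1 + 0.25Q → Q* = 66.72, P* = 17.68.
A tax t gives ΔQ = t/1.25 and wedge t, so DWL = t²/2.5.
t²/2.5 = 1000 → t² = 2500 → t = 50.

50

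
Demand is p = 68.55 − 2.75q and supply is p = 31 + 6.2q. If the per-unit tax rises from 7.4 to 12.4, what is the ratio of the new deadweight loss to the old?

Competitive equilibrium: 68.55 − 2.75q = 31 + 6.2q → q* = 4.1955, p* = 57.0123.
For a per-unit tax t: Δq = t/8.95, so DWL = ½·t·(t/8.95) = t²/17.9.
At t = 7.4: DWL = 3.059. At t = 12.4: DWL = 8.590.
Ratio = (12.4/7.4)² = 2.808.

2.808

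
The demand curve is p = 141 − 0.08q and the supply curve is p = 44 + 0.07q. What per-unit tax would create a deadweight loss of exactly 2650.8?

28.2

Competitive equilibrium: 141 − 0.08q = 44 + 0.07q → q* = 646.6667, p* = 89.2667.
A tax t gives Δq = t/0.15 and wedge t, so DWL = t²/0.3.
t²/0.3 = 2650.8 → t² = 795.24 → t = 28.2.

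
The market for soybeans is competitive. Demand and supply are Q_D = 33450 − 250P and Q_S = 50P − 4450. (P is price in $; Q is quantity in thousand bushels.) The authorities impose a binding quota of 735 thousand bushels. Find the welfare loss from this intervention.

In inverse form: demand P = 133.8 − 0.004Q, supply P = 89 + 0.02Q.
Competitive equilibrium: 133.8 − 0.004Q = 89 + 0.02Q → Q* = 1866.6667, P* = 126.3333.
At Q = 735: demand price = 133.8 − 0.004·735 = 130.86; supply price = 89 + 0.02·735 = 103.7.
ΔQ = 1866.6667 − 735 = 1131.6667; wedge = 130.86 − 103.7 = 27.16.
Deadweight loss = ½ × 1131.6667 × 27.16 = $15368.03 thousand.

$15368.03 thousand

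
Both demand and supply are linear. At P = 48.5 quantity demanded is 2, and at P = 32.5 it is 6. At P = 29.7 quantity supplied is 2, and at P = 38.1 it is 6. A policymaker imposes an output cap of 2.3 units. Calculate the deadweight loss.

23.60

Demand slope = (32.5 − 48.5)/(6 − 2) = −4, so P = 56.5 − 4Q.
Supply slope = (38.1 − 29.7)/(6 − 2) = 2.1, so P = 25.5 + 2.1Q.
Competitive equilibrium: 56.5 − 4Q = 25.5 + 2.1Q → Q* = 5.081967, P* = 36.172131.
At Q = 2.3: demand price = 56.5 − 4·2.3 = 47.3; supply price = 25.5 + 2.1·2.3 = 30.33.
ΔQ = 5.081967 − 2.3 = 2.781967; wedge = 47.3 − 30.33 = 16.97.
The triangle = ½ × 2.781967 × 16.97 = 23.60.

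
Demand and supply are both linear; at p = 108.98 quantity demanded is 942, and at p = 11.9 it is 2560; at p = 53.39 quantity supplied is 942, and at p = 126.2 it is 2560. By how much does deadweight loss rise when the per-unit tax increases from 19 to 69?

20952.38

Demand slope = (11.9 − 108.98)/(2560 − 942) = −0.06, so p = 165.5 − 0.06q.
Supply slope = (126.2 − 53.39)/(2560 − 942) = 0.045, so p = 11 + 0.045q.
Competitive equilibrium: 165.5 − 0.06q = 11 + 0.045q → q* = 1471.4286, p* = 77.2143.
For a per-unit tax t: Δq = t/0.105, so DWL = ½·t·(t/0.105) = t²/0.21.
At t = 19: DWL = 1719.048. At t = 69: DWL = 22671.429.
Increase = 22671.429 − 1719.048 = 20952.38.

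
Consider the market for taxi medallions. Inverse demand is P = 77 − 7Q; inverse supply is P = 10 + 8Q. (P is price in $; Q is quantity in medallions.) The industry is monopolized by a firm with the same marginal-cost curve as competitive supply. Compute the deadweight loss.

$15.15

Competitive equilibrium: 77 − 7Q = 10 + 8Q → Q* = 4.4667, P* = 45.7333.
Marginal revenue: MR = 77 − 14Q. Set MR = MC: 77 − 14Q = 10 + 8Q → Q_m = 3.0455.
Price P_m = 77 − 7·3.0455 = 55.6815; MC(Q_m) = 10 + 8·3.0455 = 34.364.
Competitive Q* = 4.4667, so ΔQ = 1.4212; wedge = 55.6815 − 34.364 = 21.3175.
Welfare loss = ½ × 1.4212 × 21.3175 = $15.15.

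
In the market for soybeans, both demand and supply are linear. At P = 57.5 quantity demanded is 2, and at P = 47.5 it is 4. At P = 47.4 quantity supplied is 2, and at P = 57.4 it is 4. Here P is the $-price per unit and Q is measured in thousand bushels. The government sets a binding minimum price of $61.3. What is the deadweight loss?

$15.66 thousand

Demand slope = (47.5 − 57.5)/(4 − 2) = −5, so P = 67.5 − 5Q.
Supply slope = (57.4 − 47.4)/(4 − 2) = 5, so P = 37.4 + 5Q.
Competitive equilibrium: 67.5 − 5Q = 37.4 + 5Q → Q* = 3.01, P* = 52.45.
At the floor P = 61.3, quantity demanded = (67.5 − 61.3)/5 = 1.24.
Sellers' marginal cost at Q' = 1.24: 37.4 + 5·1.24 = 43.6.
ΔQ = 3.01 − 1.24 = 1.77; wedge = 61.3 − 43.6 = 17.7.
Deadweight loss = ½ × 1.77 × 17.7 = $15.66 thousand.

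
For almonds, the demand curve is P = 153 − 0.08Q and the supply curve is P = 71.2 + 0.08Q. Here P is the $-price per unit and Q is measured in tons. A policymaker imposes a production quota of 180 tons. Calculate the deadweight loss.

$8778.125

Competitive equilibrium: 153 − 0.08Q = 71.2 + 0.08Q → Q* = 511.25, P* = 112.1.
At Q = 180: demand price = 153 − 0.08·180 = 138.6; supply price = 71.2 + 0.08·180 = 85.6.
ΔQ = 511.25 − 180 = 331.25; wedge = 138.6 − 85.6 = 53.
DWL = ½ × 331.25 × 53 = $8778.125.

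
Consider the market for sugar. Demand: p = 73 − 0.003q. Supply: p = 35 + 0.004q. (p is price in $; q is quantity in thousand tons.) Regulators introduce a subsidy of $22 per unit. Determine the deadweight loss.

Competitive equilibrium: 73 − 0.003q = 35 + 0.004q → q* = 5428.5714, p* = 56.7143.
The subsidy lowers effective supply by 22: p = 13 + 0.004q.
New quantity: 73 − 0.003q = 13 + 0.004q → q' = 8571.4286.
Overproduction Δq = 8571.4286 − 5428.5714 = 3142.8572; wedge = subsidy = 22.
Welfare loss = ½ × 3142.8572 × 22 = $34571.43 thousand.

$34571.43 thousand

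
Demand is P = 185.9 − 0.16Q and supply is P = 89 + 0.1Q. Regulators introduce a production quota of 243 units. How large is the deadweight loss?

Competitive equilibrium: 185.9 − 0.16Q = 89 + 0.1Q → Q* = 372.6923, P* = 126.2692.
At Q = 243: demand price = 185.9 − 0.16·243 = 147.02; supply price = 89 + 0.1·243 = 113.3.
ΔQ = 372.6923 − 243 = 129.6923; wedge = 147.02 − 113.3 = 33.72.
The triangle = ½ × 129.6923 × 33.72 = 2186.61.

2186.61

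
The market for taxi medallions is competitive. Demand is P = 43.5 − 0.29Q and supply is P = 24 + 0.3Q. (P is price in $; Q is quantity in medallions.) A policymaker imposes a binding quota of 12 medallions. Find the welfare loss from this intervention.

$130.73

Competitive equilibrium: 43.5 − 0.29Q = 24 + 0.3Q → Q* = 33.0508, P* = 33.9153.
At Q = 12: demand price = 43.5 − 0.29·12 = 40.02; supply price = 24 + 0.3·12 = 27.6.
ΔQ = 33.0508 − 12 = 21.0508; wedge = 40.02 − 27.6 = 12.42.
DWL = ½ × 21.0508 × 12.42 = $130.73.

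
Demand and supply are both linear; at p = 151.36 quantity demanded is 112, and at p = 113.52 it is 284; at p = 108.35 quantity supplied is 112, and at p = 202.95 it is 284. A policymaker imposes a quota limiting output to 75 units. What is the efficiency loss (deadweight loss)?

Demand slope = (113.52 − 151.36)/(284 − 112) = −0.22, so p = 176 − 0.22q.
Supply slope = (202.95 − 108.35)/(284 − 112) = 0.55, so p = 46.75 + 0.55q.
Competitive equilibrium: 176 − 0.22q = 46.75 + 0.55q → q* = 167.8571, p* = 139.0714.
At q = 75: demand price = 176 − 0.22·75 = 159.5; supply price = 46.75 + 0.55·75 = 88.
Δq = 167.8571 − 75 = 92.8571; wedge = 159.5 − 88 = 71.5.
The triangle = ½ × 92.8571 × 71.5 = 3319.64.

3319.64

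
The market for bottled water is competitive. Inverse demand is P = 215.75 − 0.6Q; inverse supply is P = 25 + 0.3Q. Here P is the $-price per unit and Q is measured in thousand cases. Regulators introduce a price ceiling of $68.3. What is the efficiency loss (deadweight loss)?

$2057.07 thousand

Competitive equilibrium: 215.75 − 0.6Q = 25 + 0.3Q → Q* = 211.9444, P* = 88.5833.
At the ceiling P = 68.3, quantity supplied = (68.3 − 25)/0.3 = 144.3333.
Willingness to pay at Q' = 144.3333: 215.75 − 0.6·144.3333 = 129.15.
ΔQ = 211.9444 − 144.3333 = 67.6111; wedge = 129.15 − 68.3 = 60.85.
The triangle = ½ × 67.6111 × 60.85 = $2057.07 thousand.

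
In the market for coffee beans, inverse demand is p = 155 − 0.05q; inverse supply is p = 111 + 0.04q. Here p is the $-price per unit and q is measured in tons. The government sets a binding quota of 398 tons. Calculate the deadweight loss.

Competitive equilibrium: 155 − 0.05q = 111 + 0.04q → q* = 488.8889, p* = 130.5556.
At q = 398: demand price = 155 − 0.05·398 = 135.1; supply price = 111 + 0.04·398 = 126.92.
Δq = 488.8889 − 398 = 90.8889; wedge = 135.1 − 126.92 = 8.18.
The triangle = ½ × 90.8889 × 8.18 = $371.74.

$371.74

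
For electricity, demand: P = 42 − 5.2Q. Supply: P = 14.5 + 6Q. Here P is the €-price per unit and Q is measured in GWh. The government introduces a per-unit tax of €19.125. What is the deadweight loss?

€16.33

Competitive equilibrium: 42 − 5.2Q = 14.5 + 6Q → Q* = 2.4554, P* = 29.2321.
With the tax, the buyer price exceeds the seller price by 19.125: (42 − 5.2Q) − (14.5 + 6Q) = 19.125 → Q' = 0.7478.
ΔQ = 2.4554 − 0.7478 = 1.7076; the wedge equals the tax, 19.125.
The triangle = ½ × 1.7076 × 19.125 = €16.33.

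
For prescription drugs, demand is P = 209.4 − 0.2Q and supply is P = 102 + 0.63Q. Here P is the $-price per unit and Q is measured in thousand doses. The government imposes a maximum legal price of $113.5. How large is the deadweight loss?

$5126.46 thousand

Competitive equilibrium: 209.4 − 0.2Q = 102 + 0.63Q → Q* = 129.39759, P* = 183.52048.
At the ceiling P = 113.5, quantity supplied = (113.5 − 102)/0.63 = 18.25397.
Willingness to pay at Q' = 18.25397: 209.4 − 0.2·18.25397 = 205.74921.
ΔQ = 129.39759 − 18.25397 = 111.14362; wedge = 205.74921 − 113.5 = 92.24921.
Deadweight loss = ½ × 111.14362 × 92.24921 = $5126.46 thousand.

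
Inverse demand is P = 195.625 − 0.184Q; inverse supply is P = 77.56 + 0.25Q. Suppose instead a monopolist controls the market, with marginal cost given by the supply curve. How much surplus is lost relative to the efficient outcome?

1423.58

Competitive equilibrium: 195.625 − 0.184Q = 77.56 + 0.25Q → Q* = 272.0392, P* = 145.5698.
Marginal revenue: MR = 195.625 − 0.368Q. Set MR = MC: 195.625 − 0.368Q = 77.56 + 0.25Q → Q_m = 191.0437.
Price P_m = 195.625 − 0.184·191.0437 = 160.473; MC(Q_m) = 77.56 + 0.25·191.0437 = 125.3209.
Competitive Q* = 272.0392, so ΔQ = 80.9955; wedge = 160.473 − 125.3209 = 35.1521.
DWL = ½ × 80.9955 × 35.1521 = 1423.58.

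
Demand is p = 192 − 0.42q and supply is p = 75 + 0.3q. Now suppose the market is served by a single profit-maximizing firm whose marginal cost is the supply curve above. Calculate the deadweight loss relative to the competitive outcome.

1290.32

Competitive equilibrium: 192 − 0.42q = 75 + 0.3q → q* = 162.5, p* = 123.75.
Marginal revenue: MR = 192 − 0.84q. Set MR = MC: 192 − 0.84q = 75 + 0.3q → q_m = 102.6316.
Price p_m = 192 − 0.42·102.6316 = 148.8947; MC(q_m) = 75 + 0.3·102.6316 = 105.7895.
Competitive q* = 162.5, so Δq = 59.8684; wedge = 148.8947 − 105.7895 = 43.1052.
DWL = ½ × 59.8684 × 43.1052 = 1290.32.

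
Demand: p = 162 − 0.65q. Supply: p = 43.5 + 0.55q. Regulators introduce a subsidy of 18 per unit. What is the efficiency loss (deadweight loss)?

Competitive equilibrium: 162 − 0.65q = 43.5 + 0.55q → q* = 98.75, p* = 97.8125.
The subsidy lowers effective supply by 18: p = 25.5 + 0.55q.
New quantity: 162 − 0.65q = 25.5 + 0.55q → q' = 113.75.
Overproduction Δq = 113.75 − 98.75 = 15; wedge = subsidy = 18.
The triangle = ½ × 15 × 18 = 135.

135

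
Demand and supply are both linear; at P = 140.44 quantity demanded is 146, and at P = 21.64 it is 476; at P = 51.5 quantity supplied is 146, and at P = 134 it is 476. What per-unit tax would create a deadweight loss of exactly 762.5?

Demand slope = (21.64 − 140.44)/(476 − 146) = −0.36, so P = 193 − 0.36Q.
Supply slope = (134 − 51.5)/(476 − 146) = 0.25, so P = 15 + 0.25Q.
Competitive equilibrium: 193 − 0.36Q = 15 + 0.25Q → Q* = 291.8033, P* = 87.9508.
A tax t gives ΔQ = t/0.61 and wedge t, so DWL = t²/1.22.
t²/1.22 = 762.5 → t² = 930.25 → t = 30.5.

30.5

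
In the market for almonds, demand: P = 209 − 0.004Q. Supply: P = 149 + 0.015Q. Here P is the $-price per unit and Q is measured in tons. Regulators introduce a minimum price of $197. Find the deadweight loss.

$236.84

Competitive equilibrium: 209 − 0.004Q = 149 + 0.015Q → Q* = 3157.8947, P* = 196.3684.
At the floor P = 197, quantity demanded = (209 − 197)/0.004 = 3000.
Sellers' marginal cost at Q' = 3000: 149 + 0.015·3000 = 194.
ΔQ = 3157.8947 − 3000 = 157.8947; wedge = 197 − 194 = 3.
Welfare loss = ½ × 157.8947 × 3 = $236.84.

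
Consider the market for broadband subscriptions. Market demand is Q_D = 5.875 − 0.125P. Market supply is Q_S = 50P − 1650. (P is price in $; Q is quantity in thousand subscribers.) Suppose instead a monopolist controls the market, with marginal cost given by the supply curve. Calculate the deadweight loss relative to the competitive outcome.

In inverse form: demand P = 47 − 8Q, supply P = 33 + 0.02Q.
Competitive equilibrium: 47 − 8Q = 33 + 0.02Q → Q* = 1.7456, P* = 33.0349.
Marginal revenue: MR = 47 − 16Q. Set MR = MC: 47 − 16Q = 33 + 0.02Q → Q_m = 0.8739.
Price P_m = 47 − 8·0.8739 = 40.0088; MC(Q_m) = 33 + 0.02·0.8739 = 33.0175.
Competitive Q* = 1.7456, so ΔQ = 0.8717; wedge = 40.0088 − 33.0175 = 6.9913.
The triangle = ½ × 0.8717 × 6.9913 = $3.05 thousand.

$3.05 thousand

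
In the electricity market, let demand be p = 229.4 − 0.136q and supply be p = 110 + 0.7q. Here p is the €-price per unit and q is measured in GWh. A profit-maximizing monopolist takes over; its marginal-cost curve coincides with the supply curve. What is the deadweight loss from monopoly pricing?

€166.92

Competitive equilibrium: 229.4 − 0.136q = 110 + 0.7q → q* = 142.823, p* = 209.9761.
Marginal revenue: MR = 229.4 − 0.272q. Set MR = MC: 229.4 − 0.272q = 110 + 0.7q → q_m = 122.8395.
Price p_m = 229.4 − 0.136·122.8395 = 212.6938; MC(q_m) = 110 + 0.7·122.8395 = 195.9877.
Competitive q* = 142.823, so Δq = 19.9835; wedge = 212.6938 − 195.9877 = 16.7061.
Deadweight loss = ½ × 19.9835 × 16.7061 = €166.92.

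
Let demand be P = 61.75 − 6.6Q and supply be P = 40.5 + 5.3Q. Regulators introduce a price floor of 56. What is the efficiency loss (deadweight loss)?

Competitive equilibrium: 61.75 − 6.6Q = 40.5 + 5.3Q → Q* = 1.7857, P* = 49.9643.
At the floor P = 56, quantity demanded = (61.75 − 56)/6.6 = 0.8712.
Sellers' marginal cost at Q' = 0.8712: 40.5 + 5.3·0.8712 = 45.1174.
ΔQ = 1.7857 − 0.8712 = 0.9145; wedge = 56 − 45.1174 = 10.8826.
DWL = ½ × 0.9145 × 10.8826 = 4.98.

4.98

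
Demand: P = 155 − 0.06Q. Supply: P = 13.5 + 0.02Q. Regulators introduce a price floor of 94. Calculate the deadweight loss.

Competitive equilibrium: 155 − 0.06Q = 13.5 + 0.02Q → Q* = 1768.75, P* = 48.875.
At the floor P = 94, quantity demanded = (155 − 94)/0.06 = 1016.66667.
Sellers' marginal cost at Q' = 1016.66667: 13.5 + 0.02·1016.66667 = 33.83333.
ΔQ = 1768.75 − 1016.66667 = 752.08333; wedge = 94 − 33.83333 = 60.16667.
DWL = ½ × 752.08333 × 60.16667 = 22625.17.

22625.17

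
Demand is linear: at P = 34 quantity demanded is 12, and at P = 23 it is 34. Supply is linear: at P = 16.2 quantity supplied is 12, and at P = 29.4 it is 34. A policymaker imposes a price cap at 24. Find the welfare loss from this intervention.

Demand slope = (23 − 34)/(34 − 12) = −0.5, so P = 40 − 0.5Q.
Supply slope = (29.4 − 16.2)/(34 − 12) = 0.6, so P = 9 + 0.6Q.
Competitive equilibrium: 40 − 0.5Q = 9 + 0.6Q → Q* = 28.1818, P* = 25.9091.
At the ceiling P = 24, quantity supplied = (24 − 9)/0.6 = 25.
Willingness to pay at Q' = 25: 40 − 0.5·25 = 27.5.
ΔQ = 28.1818 − 25 = 3.1818; wedge = 27.5 − 24 = 3.5.
Deadweight loss = ½ × 3.1818 × 3.5 = 5.57.

5.57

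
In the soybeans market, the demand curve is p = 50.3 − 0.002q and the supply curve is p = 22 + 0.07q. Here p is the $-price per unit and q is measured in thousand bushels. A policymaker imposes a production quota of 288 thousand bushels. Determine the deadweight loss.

Competitive equilibrium: 50.3 − 0.002q = 22 + 0.07q → q* = 393.0556, p* = 49.5139.
At q = 288: demand price = 50.3 − 0.002·288 = 49.724; supply price = 22 + 0.07·288 = 42.16.
Δq = 393.0556 − 288 = 105.0556; wedge = 49.724 − 42.16 = 7.564.
Welfare loss = ½ × 105.0556 × 7.564 = $397.32 thousand.

$397.32 thousand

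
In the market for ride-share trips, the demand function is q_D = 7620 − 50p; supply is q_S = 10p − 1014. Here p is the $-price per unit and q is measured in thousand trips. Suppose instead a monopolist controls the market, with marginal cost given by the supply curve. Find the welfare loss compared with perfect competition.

$221.17 thousand

In inverse form: demand p = 152.4 − 0.02q, supply p = 101.4 + 0.1q.
Competitive equilibrium: 152.4 − 0.02q = 101.4 + 0.1q → q* = 425, p* = 143.9.
Marginal revenue: MR = 152.4 − 0.04q. Set MR = MC: 152.4 − 0.04q = 101.4 + 0.1q → q_m = 364.2857.
Price p_m = 152.4 − 0.02·364.2857 = 145.1143; MC(q_m) = 101.4 + 0.1·364.2857 = 137.8286.
Competitive q* = 425, so Δq = 60.7143; wedge = 145.1143 − 137.8286 = 7.2857.
The triangle = ½ × 60.7143 × 7.2857 = $221.17 thousand.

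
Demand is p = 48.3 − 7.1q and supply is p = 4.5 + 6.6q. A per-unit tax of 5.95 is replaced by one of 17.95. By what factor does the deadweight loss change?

9.101

Competitive equilibrium: 48.3 − 7.1q = 4.5 + 6.6q → q* = 3.1971, p* = 25.6007.
For a per-unit tax t: Δq = t/13.7, so DWL = ½·t·(t/13.7) = t²/27.4.
At t = 5.95: DWL = 1.292. At t = 17.95: DWL = 11.759.
Ratio = (17.95/5.95)² = 9.101.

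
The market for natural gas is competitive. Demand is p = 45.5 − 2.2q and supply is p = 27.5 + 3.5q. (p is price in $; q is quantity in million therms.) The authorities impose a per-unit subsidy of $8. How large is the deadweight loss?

$5.61 million

Competitive equilibrium: 45.5 − 2.2q = 27.5 + 3.5q → q* = 3.1579, p* = 38.5526.
The subsidy lowers effective supply by 8: p = 19.5 + 3.5q.
New quantity: 45.5 − 2.2q = 19.5 + 3.5q → q' = 4.5614.
Overproduction Δq = 4.5614 − 3.1579 = 1.4035; wedge = subsidy = 8.
DWL = ½ × 1.4035 × 8 = $5.61 million.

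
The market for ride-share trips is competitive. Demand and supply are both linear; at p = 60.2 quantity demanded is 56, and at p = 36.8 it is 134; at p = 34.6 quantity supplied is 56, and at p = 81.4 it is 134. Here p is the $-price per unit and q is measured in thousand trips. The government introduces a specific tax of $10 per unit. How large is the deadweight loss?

Demand slope = (36.8 − 60.2)/(134 − 56) = −0.3, so p = 77 − 0.3q.
Supply slope = (81.4 − 34.6)/(134 − 56) = 0.6, so p = 1 + 0.6q.
Competitive equilibrium: 77 − 0.3q = 1 + 0.6q → q* = 84.4444, p* = 51.6667.
With the tax, the buyer price exceeds the seller price by 10: (77 − 0.3q) − (1 + 0.6q) = 10 → q' = 73.3333.
Δq = 84.4444 − 73.3333 = 11.1111; the wedge equals the tax, 10.
DWL = ½ × 11.1111 × 10 = $55.56 thousand.

$55.56 thousand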